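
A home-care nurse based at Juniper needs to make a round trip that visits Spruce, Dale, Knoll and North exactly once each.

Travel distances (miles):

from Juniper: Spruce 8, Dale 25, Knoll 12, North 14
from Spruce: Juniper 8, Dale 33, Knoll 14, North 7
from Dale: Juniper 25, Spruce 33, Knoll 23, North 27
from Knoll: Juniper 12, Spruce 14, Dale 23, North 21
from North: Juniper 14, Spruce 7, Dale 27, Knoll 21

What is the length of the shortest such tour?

Juniper→Spruce→Dale→Knoll→North→Juniper: 8+33+23+21+14 = 99
Juniper→Spruce→Dale→North→Knoll→Juniper: 8+33+27+21+12 = 101
Juniper→Spruce→Knoll→Dale→North→Juniper: 8+14+23+27+14 = 86
Juniper→Spruce→Knoll→North→Dale→Juniper: 8+14+21+27+25 = 95
Juniper→Spruce→North→Dale→Knoll→Juniper: 8+7+27+23+12 = 77
Juniper→Spruce→North→Knoll→Dale→Juniper: 8+7+21+23+25 = 84
Juniper→Dale→Spruce→Knoll→North→Juniper: 25+33+14+21+14 = 107
Juniper→Dale→Spruce→North→Knoll→Juniper: 25+33+7+21+12 = 98
Juniper→Dale→Knoll→Spruce→North→Juniper: 25+23+14+7+14 = 83
Juniper→Dale→North→Spruce→Knoll→Juniper: 25+27+7+14+12 = 85
Juniper→Knoll→Spruce→Dale→North→Juniper: 12+14+33+27+14 = 100
Juniper→Knoll→Dale→Spruce→North→Juniper: 12+23+33+7+14 = 89
The minimum is 77.
One optimal route: Juniper → Spruce → North → Dale → Knoll → Juniper (or its reverse).

Minimum total distance: 77 miles.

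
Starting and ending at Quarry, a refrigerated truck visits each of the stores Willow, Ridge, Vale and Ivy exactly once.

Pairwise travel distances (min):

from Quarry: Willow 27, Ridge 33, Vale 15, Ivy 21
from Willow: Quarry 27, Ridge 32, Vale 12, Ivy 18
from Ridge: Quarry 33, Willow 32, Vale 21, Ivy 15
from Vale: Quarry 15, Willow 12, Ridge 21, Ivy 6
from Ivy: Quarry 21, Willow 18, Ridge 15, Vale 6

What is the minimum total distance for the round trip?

Minimum total distance: 93 min.

There are 12 distinct closed tours to check (reversals are equivalent).
Quarry → Willow → Ridge → Vale → Ivy → Quarry: 27+32+21+6+21 = 107
Quarry → Willow → Ridge → Ivy → Vale → Quarry: 27+32+15+6+15 = 95
Quarry → Willow → Vale → Ridge → Ivy → Quarry: 27+12+21+15+21 = 96
Quarry → Willow → Vale → Ivy → Ridge → Quarry: 27+12+6+15+33 = 93
Quarry → Willow → Ivy → Ridge → Vale → Quarry: 27+18+15+21+15 = 96
Quarry → Willow → Ivy → Vale → Ridge → Quarry: 27+18+6+21+33 = 105
Quarry → Ridge → Willow → Vale → Ivy → Quarry: 33+32+12+6+21 = 104
Quarry → Ridge → Willow → Ivy → Vale → Quarry: 33+32+18+6+15 = 104
Quarry → Ridge → Vale → Willow → Ivy → Quarry: 33+21+12+18+21 = 105
Quarry → Ridge → Ivy → Willow → Vale → Quarry: 33+15+18+12+15 = 93
Quarry → Vale → Willow → Ridge → Ivy → Quarry: 15+12+32+15+21 = 95
Quarry → Vale → Ridge → Willow → Ivy → Quarry: 15+21+32+18+21 = 107
The minimum is 93.
One optimal route: Quarry → Willow → Vale → Ivy → Ridge → Quarry (or its reverse).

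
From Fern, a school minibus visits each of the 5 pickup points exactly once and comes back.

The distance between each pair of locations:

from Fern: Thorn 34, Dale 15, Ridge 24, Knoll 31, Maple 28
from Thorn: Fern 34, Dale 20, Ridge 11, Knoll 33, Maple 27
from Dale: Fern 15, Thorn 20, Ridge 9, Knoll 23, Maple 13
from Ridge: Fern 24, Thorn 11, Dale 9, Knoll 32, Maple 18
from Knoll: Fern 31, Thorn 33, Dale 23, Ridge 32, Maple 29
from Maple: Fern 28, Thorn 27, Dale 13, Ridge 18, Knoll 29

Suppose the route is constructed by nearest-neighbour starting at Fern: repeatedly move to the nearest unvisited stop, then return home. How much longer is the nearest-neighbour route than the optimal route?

Fern: Dale=15, Ridge=24, Maple=28, Knoll=31, Thorn=34 ⇒ Dale
Dale: Ridge=9, Maple=13, Thorn=20, Knoll=23 ⇒ Ridge
Ridge: Thorn=11, Maple=18, Knoll=32 ⇒ Thorn
Thorn: Maple=27, Knoll=33 ⇒ Maple
Maple: Knoll=29 ⇒ Knoll
NN route Fern → Dale → Ridge → Thorn → Maple → Knoll → Fern costs 122.
Optimal: Fern → Dale → Maple → Ridge → Thorn → Knoll → Fern costs 121 (by enumerating all 60 distinct tours).
Excess = 122 − 121 = 1.

Excess over optimum: 1.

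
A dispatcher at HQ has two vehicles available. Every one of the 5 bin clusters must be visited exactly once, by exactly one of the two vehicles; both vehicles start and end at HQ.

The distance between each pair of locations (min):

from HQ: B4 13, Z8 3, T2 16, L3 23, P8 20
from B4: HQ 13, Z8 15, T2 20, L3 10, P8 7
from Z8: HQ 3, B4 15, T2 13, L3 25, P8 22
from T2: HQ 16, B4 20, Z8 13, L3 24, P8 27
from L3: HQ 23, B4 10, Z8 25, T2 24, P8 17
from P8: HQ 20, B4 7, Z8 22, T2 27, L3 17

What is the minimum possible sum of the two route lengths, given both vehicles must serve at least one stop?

83 min — the smallest possible combined total.

There are 2^4 − 1 = 15 ways to divide the 5 stops into two non-empty groups. For each, the best each vehicle can do is its own shortest tour through its group:
  {B4} + {Z8, T2, L3, P8}: 26 + 77 = 103
  {Z8} + {B4, T2, L3, P8}: 6 + 77 = 83
  {B4, Z8} + {T2, L3, P8}: 31 + 77 = 108
  {T2} + {B4, Z8, L3, P8}: 32 + 65 = 97
  {B4, T2} + {Z8, L3, P8}: 49 + 65 = 114
  {Z8, T2} + {B4, L3, P8}: 32 + 60 = 92
  … (15 splits in total)
Best: vehicle 1 HQ → Z8 → HQ = 6; vehicle 2 HQ → B4 → P8 → L3 → T2 → HQ = 77; combined 83.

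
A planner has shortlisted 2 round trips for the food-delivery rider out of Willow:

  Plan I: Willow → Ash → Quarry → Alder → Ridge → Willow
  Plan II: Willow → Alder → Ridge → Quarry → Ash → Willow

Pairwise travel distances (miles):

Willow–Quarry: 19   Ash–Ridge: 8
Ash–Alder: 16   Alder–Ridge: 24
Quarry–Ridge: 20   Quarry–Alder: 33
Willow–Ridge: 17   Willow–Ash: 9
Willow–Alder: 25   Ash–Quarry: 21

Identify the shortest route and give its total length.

Shortest is Plan II, total 99 miles.

Plan I: 9 + 21 + 33 + 24 + 17 = 104
Plan II: 25 + 24 + 20 + 21 + 9 = 99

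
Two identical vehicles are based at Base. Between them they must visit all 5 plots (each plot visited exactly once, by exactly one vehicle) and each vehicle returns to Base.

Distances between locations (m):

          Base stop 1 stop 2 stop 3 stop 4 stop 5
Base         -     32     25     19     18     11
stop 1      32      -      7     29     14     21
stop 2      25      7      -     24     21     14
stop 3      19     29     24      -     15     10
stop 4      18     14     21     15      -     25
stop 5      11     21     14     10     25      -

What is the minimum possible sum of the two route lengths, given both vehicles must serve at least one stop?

102 m — the smallest possible combined total.

Try each way of splitting the stops between the two vehicles (each non-empty) and, for each split, find the best tour for each vehicle:
  {stop 1} + {stop 2, stop 3, stop 4, stop 5}: 64 + 80 = 144
  {stop 2} + {stop 1, stop 3, stop 4, stop 5}: 50 + 80 = 130
  {stop 1, stop 2} + {stop 3, stop 4, stop 5}: 64 + 54 = 118
  {stop 3} + {stop 1, stop 2, stop 4, stop 5}: 38 + 64 = 102
  {stop 1, stop 3} + {stop 2, stop 4, stop 5}: 80 + 64 = 144
  {stop 2, stop 3} + {stop 1, stop 4, stop 5}: 68 + 64 = 132
  … (15 splits in total)
Best: vehicle 1 Base → stop 3 → Base = 38; vehicle 2 Base → stop 4 → stop 1 → stop 2 → stop 5 → Base = 64; combined 102.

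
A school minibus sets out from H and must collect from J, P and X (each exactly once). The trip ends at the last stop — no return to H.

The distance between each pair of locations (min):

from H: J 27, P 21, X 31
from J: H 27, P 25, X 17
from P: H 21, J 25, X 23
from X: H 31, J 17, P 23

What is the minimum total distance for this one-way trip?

Minimum one-way distance = 61 min.

There are 3! = 6 possible orderings.
H→J→P→X: 27+25+23 = 75
H→J→X→P: 27+17+23 = 67
H→P→J→X: 21+25+17 = 63
H→P→X→J: 21+23+17 = 61
H→X→J→P: 31+17+25 = 73
H→X→P→J: 31+23+25 = 79
The minimum is 61.
One shortest path: H → P → X → J.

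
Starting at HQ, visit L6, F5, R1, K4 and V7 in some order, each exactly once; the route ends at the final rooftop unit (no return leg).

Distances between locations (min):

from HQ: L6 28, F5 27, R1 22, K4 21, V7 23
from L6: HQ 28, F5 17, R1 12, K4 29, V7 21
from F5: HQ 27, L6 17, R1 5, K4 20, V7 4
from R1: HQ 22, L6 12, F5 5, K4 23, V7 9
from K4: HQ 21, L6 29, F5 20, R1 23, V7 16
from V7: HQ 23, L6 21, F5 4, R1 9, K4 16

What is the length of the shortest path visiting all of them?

There are 5! = 120 possible orderings.
HQ → L6 → F5 → R1 → K4 → V7: 28+17+5+23+16 = 89
HQ → L6 → F5 → R1 → V7 → K4: 28+17+5+9+16 = 75
HQ → L6 → F5 → K4 → R1 → V7: 28+17+20+23+9 = 97
HQ → L6 → F5 → K4 → V7 → R1: 28+17+20+16+9 = 90
HQ → L6 → F5 → V7 → R1 → K4: 28+17+4+9+23 = 81
HQ → L6 → F5 → V7 → K4 → R1: 28+17+4+16+23 = 88
HQ → L6 → R1 → F5 → K4 → V7: 28+12+5+20+16 = 81
HQ → L6 → R1 → F5 → V7 → K4: 28+12+5+4+16 = 65
HQ → L6 → R1 → K4 → F5 → V7: 28+12+23+20+4 = 87
HQ → L6 → R1 → K4 → V7 → F5: 28+12+23+16+4 = 83
HQ → L6 → R1 → V7 → F5 → K4: 28+12+9+4+20 = 73
HQ → L6 → R1 → V7 → K4 → F5: 28+12+9+16+20 = 85
HQ → L6 → K4 → F5 → R1 → V7: 28+29+20+5+9 = 91
HQ → L6 → K4 → F5 → V7 → R1: 28+29+20+4+9 = 90
… (106 more)
HQ → K4 → V7 → F5 → R1 → L6: 21+16+4+5+12 = 58  ← best
The minimum is 58.
One shortest path: HQ → K4 → V7 → F5 → R1 → L6.

Shortest open route: 58 min.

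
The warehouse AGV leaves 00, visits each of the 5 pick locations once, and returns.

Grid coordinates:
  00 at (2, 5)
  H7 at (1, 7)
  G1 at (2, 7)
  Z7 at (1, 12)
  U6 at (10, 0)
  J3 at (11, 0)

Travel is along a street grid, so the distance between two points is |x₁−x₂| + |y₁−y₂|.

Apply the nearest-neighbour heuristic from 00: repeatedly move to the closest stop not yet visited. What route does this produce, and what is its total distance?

00 → [G1:2 / H7:3 / Z7:8 / U6:13 / J3:14] → G1 (2)
G1 → [H7:1 / Z7:6 / U6:15 / J3:16] → H7 (1)
H7 → [Z7:5 / U6:16 / J3:17] → Z7 (5)
Z7 → [U6:21 / J3:22] → U6 (21)
U6 → [J3:1] → J3 (1)
Return J3→00: 14.
Total = 2 + 1 + 5 + 21 + 1 + 14 = 44.

Total distance 44 via the nearest-neighbour route 00 → G1 → H7 → Z7 → U6 → J3 → 00.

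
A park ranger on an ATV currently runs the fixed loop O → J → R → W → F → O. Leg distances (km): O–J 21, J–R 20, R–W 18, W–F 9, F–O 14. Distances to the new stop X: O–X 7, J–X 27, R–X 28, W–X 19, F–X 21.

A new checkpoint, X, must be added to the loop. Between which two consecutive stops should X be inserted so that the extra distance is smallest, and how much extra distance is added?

Minimum extra distance: 13 km, inserting X between O and J.

Insertion cost between consecutive stops i–j is d(i,X) + d(X,j) − d(i,j):
  between O and J: 7 + 27 − 21 = 13
  between J and R: 27 + 28 − 20 = 35
  between R and W: 28 + 19 − 18 = 29
  between W and F: 19 + 21 − 9 = 31
  between F and O: 21 + 7 − 14 = 14
Cheapest insertion is between O and J, adding 13.
New total = 82 + 13 = 95.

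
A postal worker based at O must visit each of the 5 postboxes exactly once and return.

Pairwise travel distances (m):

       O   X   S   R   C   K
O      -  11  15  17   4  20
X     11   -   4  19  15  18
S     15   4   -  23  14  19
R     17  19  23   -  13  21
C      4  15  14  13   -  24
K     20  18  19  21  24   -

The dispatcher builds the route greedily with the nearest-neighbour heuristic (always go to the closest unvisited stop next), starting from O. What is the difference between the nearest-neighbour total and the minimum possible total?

The nearest-neighbour route is 7 m longer than optimal.

O: C=4, X=11, S=15, R=17, K=20 ⇒ C
C: R=13, S=14, X=15, K=24 ⇒ R
R: X=19, K=21, S=23 ⇒ X
X: S=4, K=18 ⇒ S
S: K=19 ⇒ K
NN route O → C → R → X → S → K → O costs 79.
Optimal: O → X → S → K → R → C → O costs 72 (by enumerating all 60 distinct tours).
Excess = 79 − 72 = 7.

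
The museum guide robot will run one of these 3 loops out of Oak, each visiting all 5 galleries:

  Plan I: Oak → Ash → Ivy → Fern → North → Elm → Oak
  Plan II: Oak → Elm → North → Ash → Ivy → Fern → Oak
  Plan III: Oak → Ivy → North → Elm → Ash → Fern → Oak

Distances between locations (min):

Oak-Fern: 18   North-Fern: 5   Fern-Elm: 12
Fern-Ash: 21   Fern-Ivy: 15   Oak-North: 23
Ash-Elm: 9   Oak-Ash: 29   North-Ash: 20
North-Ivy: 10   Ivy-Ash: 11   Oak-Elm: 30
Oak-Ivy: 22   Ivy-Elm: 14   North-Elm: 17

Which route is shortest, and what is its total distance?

Shortest is Plan III, total 97 min.

Plan I: 29 + 11 + 15 + 5 + 17 + 30 = 107
Plan II: 30 + 17 + 20 + 11 + 15 + 18 = 111
Plan III: 22 + 10 + 17 + 9 + 21 + 18 = 97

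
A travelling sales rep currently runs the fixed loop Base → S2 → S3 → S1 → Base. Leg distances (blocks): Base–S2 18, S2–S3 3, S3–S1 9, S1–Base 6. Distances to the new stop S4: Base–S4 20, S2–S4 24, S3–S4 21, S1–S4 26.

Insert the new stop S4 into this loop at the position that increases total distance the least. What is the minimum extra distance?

Insertion cost between consecutive stops i–j is d(i,S4) + d(S4,j) − d(i,j):
  between Base and S2: 20 + 24 − 18 = 26
  between S2 and S3: 24 + 21 − 3 = 42
  between S3 and S1: 21 + 26 − 9 = 38
  between S1 and Base: 26 + 20 − 6 = 40
Cheapest insertion is between Base and S2, adding 26.
New total = 36 + 26 = 62.

Minimum extra distance: 26 blocks, inserting S4 between Base and S2.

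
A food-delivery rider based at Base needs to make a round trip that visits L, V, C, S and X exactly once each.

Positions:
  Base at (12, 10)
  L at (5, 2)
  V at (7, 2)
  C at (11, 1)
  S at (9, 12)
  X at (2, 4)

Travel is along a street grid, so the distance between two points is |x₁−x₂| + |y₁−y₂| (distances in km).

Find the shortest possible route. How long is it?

There are 60 distinct closed tours to check (reversals are equivalent).
Base → L → V → C → S → X → Base: 15+2+5+13+15+16 = 66
Base → L → V → C → X → S → Base: 15+2+5+12+15+5 = 54
Base → L → V → S → C → X → Base: 15+2+12+13+12+16 = 70
Base → L → V → S → X → C → Base: 15+2+12+15+12+10 = 66
Base → L → V → X → C → S → Base: 15+2+7+12+13+5 = 54
Base → L → V → X → S → C → Base: 15+2+7+15+13+10 = 62
Base → L → C → V → S → X → Base: 15+7+5+12+15+16 = 70
Base → L → C → V → X → S → Base: 15+7+5+7+15+5 = 54
Base → L → C → S → V → X → Base: 15+7+13+12+7+16 = 70
Base → L → C → S → X → V → Base: 15+7+13+15+7+13 = 70
Base → L → C → X → V → S → Base: 15+7+12+7+12+5 = 58
Base → L → C → X → S → V → Base: 15+7+12+15+12+13 = 74
Base → L → S → V → C → X → Base: 15+14+12+5+12+16 = 74
Base → L → S → V → X → C → Base: 15+14+12+7+12+10 = 70
… (46 more)
Base → C → V → L → X → S → Base: 10+5+2+5+15+5 = 42  ← best
The minimum is 42.
One optimal route: Base → C → V → L → X → S → Base (or its reverse).

Shortest round trip = 42 km.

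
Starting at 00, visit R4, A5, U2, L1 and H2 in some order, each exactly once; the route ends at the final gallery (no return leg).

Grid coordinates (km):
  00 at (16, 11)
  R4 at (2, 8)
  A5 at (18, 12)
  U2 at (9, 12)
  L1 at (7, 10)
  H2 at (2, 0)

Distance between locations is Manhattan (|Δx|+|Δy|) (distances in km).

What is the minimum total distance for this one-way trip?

Minimum one-way distance = 31 km.

There are 5! = 120 possible orderings.
00 → R4 → A5 → U2 → L1 → H2: 17+20+9+4+15 = 65
00 → R4 → A5 → U2 → H2 → L1: 17+20+9+19+15 = 80
00 → R4 → A5 → L1 → U2 → H2: 17+20+13+4+19 = 73
00 → R4 → A5 → L1 → H2 → U2: 17+20+13+15+19 = 84
00 → R4 → A5 → H2 → U2 → L1: 17+20+28+19+4 = 88
00 → R4 → A5 → H2 → L1 → U2: 17+20+28+15+4 = 84
00 → R4 → U2 → A5 → L1 → H2: 17+11+9+13+15 = 65
00 → R4 → U2 → A5 → H2 → L1: 17+11+9+28+15 = 80
00 → R4 → U2 → L1 → A5 → H2: 17+11+4+13+28 = 73
00 → R4 → U2 → L1 → H2 → A5: 17+11+4+15+28 = 75
00 → R4 → U2 → H2 → A5 → L1: 17+11+19+28+13 = 88
00 → R4 → U2 → H2 → L1 → A5: 17+11+19+15+13 = 75
00 → R4 → L1 → A5 → U2 → H2: 17+7+13+9+19 = 65
00 → R4 → L1 → A5 → H2 → U2: 17+7+13+28+19 = 84
… (106 more)
00 → A5 → U2 → L1 → R4 → H2: 3+9+4+7+8 = 31  ← best
The minimum is 31.
One shortest path: 00 → A5 → U2 → L1 → R4 → H2.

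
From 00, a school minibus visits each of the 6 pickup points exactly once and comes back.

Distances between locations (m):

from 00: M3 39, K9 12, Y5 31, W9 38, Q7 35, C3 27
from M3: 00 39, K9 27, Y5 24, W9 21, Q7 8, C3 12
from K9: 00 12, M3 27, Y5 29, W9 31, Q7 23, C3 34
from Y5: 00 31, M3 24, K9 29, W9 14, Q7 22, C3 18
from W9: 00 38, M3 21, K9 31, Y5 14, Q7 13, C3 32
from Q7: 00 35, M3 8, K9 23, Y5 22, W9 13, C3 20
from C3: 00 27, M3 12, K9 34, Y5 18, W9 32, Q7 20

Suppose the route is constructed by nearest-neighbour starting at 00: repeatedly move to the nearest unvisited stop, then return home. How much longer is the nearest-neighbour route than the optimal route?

00: K9=12, C3=27, Y5=31, Q7=35, W9=38, M3=39 ⇒ K9
K9: Q7=23, M3=27, Y5=29, W9=31, C3=34 ⇒ Q7
Q7: M3=8, W9=13, C3=20, Y5=22 ⇒ M3
M3: C3=12, W9=21, Y5=24 ⇒ C3
C3: Y5=18, W9=32 ⇒ Y5
Y5: W9=14 ⇒ W9
NN route 00 → K9 → Q7 → M3 → C3 → Y5 → W9 → 00 costs 125.
Optimal: 00 → K9 → Y5 → W9 → Q7 → M3 → C3 → 00 costs 115 (by enumerating all 360 distinct tours).
Excess = 125 − 115 = 10.

Excess over optimum: 10 m.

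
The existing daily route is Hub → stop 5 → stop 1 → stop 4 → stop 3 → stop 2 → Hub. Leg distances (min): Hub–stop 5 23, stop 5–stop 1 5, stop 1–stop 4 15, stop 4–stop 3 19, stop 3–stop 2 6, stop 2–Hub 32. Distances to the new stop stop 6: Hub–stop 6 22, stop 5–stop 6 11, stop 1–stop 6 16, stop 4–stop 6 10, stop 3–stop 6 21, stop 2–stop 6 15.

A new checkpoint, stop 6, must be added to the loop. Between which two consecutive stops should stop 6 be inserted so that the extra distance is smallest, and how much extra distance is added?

Insertion cost between consecutive stops i–j is d(i,stop 6) + d(stop 6,j) − d(i,j):
  between Hub and stop 5: 22 + 11 − 23 = 10
  between stop 5 and stop 1: 11 + 16 − 5 = 22
  between stop 1 and stop 4: 16 + 10 − 15 = 11
  between stop 4 and stop 3: 10 + 21 − 19 = 12
  between stop 3 and stop 2: 21 + 15 − 6 = 30
  between stop 2 and Hub: 15 + 22 − 32 = 5
Cheapest insertion is between stop 2 and Hub, adding 5.
New total = 100 + 5 = 105.

+5 min — insert stop 6 between stop 2 and Hub.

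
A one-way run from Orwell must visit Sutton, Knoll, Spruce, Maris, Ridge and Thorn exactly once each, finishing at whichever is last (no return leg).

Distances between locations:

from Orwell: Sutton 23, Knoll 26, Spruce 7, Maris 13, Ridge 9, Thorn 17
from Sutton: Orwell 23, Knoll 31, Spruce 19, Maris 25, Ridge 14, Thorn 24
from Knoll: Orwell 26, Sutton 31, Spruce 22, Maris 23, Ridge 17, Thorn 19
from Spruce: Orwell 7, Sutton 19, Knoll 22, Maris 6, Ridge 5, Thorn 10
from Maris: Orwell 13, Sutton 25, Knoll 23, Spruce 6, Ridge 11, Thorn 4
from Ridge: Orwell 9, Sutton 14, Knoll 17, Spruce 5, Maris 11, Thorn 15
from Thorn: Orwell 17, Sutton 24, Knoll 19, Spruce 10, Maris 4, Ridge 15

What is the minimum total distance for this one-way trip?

There are 6! = 720 possible orderings.
Orwell - Sutton - Knoll - Spruce - Maris - Ridge - Thorn: 23+31+22+6+11+15 = 108
Orwell - Sutton - Knoll - Spruce - Maris - Thorn - Ridge: 23+31+22+6+4+15 = 101
Orwell - Sutton - Knoll - Spruce - Ridge - Maris - Thorn: 23+31+22+5+11+4 = 96
Orwell - Sutton - Knoll - Spruce - Ridge - Thorn - Maris: 23+31+22+5+15+4 = 100
Orwell - Sutton - Knoll - Spruce - Thorn - Maris - Ridge: 23+31+22+10+4+11 = 101
Orwell - Sutton - Knoll - Spruce - Thorn - Ridge - Maris: 23+31+22+10+15+11 = 112
Orwell - Sutton - Knoll - Maris - Spruce - Ridge - Thorn: 23+31+23+6+5+15 = 103
Orwell - Sutton - Knoll - Maris - Spruce - Thorn - Ridge: 23+31+23+6+10+15 = 108
… (712 more)
Orwell - Spruce - Maris - Thorn - Knoll - Ridge - Sutton: 7+6+4+19+17+14 = 67  ← best
The minimum is 67.
One shortest path: Orwell → Spruce → Maris → Thorn → Knoll → Ridge → Sutton.

67 — the minimum one-way total.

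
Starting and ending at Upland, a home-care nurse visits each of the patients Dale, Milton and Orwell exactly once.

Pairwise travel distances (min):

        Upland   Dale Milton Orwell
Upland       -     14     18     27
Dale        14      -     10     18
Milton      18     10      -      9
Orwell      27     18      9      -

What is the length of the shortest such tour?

Shortest round trip = 59 min.

With 3 stops there are 3!/2 = 3 distinct round trips (a route and its reverse cost the same).
Upland→Dale→Milton→Orwell→Upland: 14+10+9+27 = 60
Upland→Dale→Orwell→Milton→Upland: 14+18+9+18 = 59
Upland→Milton→Dale→Orwell→Upland: 18+10+18+27 = 73
The minimum is 59.
One optimal route: Upland → Dale → Orwell → Milton → Upland (or its reverse).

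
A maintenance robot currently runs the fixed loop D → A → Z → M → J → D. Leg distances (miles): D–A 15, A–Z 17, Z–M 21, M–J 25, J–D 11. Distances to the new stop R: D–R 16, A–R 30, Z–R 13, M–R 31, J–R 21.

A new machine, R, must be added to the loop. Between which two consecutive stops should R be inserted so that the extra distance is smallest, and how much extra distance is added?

+23 miles — insert R between Z and M.

Insertion cost between consecutive stops i–j is d(i,R) + d(R,j) − d(i,j):
  between D and A: 16 + 30 − 15 = 31
  between A and Z: 30 + 13 − 17 = 26
  between Z and M: 13 + 31 − 21 = 23
  between M and J: 31 + 21 − 25 = 27
  between J and D: 21 + 16 − 11 = 26
Cheapest insertion is between Z and M, adding 23.
New total = 89 + 23 = 112.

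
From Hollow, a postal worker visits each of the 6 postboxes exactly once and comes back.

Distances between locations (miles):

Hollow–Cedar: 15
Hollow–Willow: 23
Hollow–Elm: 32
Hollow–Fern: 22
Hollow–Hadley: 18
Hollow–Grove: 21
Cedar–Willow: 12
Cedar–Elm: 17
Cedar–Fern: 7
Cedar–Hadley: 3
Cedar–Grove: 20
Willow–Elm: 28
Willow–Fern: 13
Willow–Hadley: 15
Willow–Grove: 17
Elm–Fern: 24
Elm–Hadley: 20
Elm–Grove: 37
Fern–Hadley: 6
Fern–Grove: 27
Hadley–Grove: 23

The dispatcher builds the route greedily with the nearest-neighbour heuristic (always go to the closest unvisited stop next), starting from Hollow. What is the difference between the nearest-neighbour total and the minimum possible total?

The nearest-neighbour route is 14 miles longer than optimal.

Hollow: Cedar=15, Hadley=18, Grove=21, Fern=22, Willow=23, Elm=32 ⇒ Cedar
Cedar: Hadley=3, Fern=7, Willow=12, Elm=17, Grove=20 ⇒ Hadley
Hadley: Fern=6, Willow=15, Elm=20, Grove=23 ⇒ Fern
Fern: Willow=13, Elm=24, Grove=27 ⇒ Willow
Willow: Grove=17, Elm=28 ⇒ Grove
Grove: Elm=37 ⇒ Elm
NN route Hollow → Cedar → Hadley → Fern → Willow → Grove → Elm → Hollow costs 123.
Optimal: Hollow → Cedar → Elm → Hadley → Fern → Willow → Grove → Hollow costs 109 (by enumerating all 360 distinct tours).
Excess = 123 − 109 = 14.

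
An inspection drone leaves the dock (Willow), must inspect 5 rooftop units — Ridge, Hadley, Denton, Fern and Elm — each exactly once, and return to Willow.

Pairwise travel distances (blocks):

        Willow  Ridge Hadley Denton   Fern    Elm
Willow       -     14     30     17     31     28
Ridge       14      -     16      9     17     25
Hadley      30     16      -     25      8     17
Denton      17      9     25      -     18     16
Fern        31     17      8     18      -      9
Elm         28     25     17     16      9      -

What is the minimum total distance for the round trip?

80 blocks — the shortest possible round trip.

With 5 stops there are 5!/2 = 60 distinct round trips (a route and its reverse cost the same).
Willow - Ridge - Hadley - Denton - Fern - Elm - Willow: 14+16+25+18+9+28 = 110
Willow - Ridge - Hadley - Denton - Elm - Fern - Willow: 14+16+25+16+9+31 = 111
Willow - Ridge - Hadley - Fern - Denton - Elm - Willow: 14+16+8+18+16+28 = 100
Willow - Ridge - Hadley - Fern - Elm - Denton - Willow: 14+16+8+9+16+17 = 80
Willow - Ridge - Hadley - Elm - Denton - Fern - Willow: 14+16+17+16+18+31 = 112
Willow - Ridge - Hadley - Elm - Fern - Denton - Willow: 14+16+17+9+18+17 = 91
Willow - Ridge - Denton - Hadley - Fern - Elm - Willow: 14+9+25+8+9+28 = 93
Willow - Ridge - Denton - Hadley - Elm - Fern - Willow: 14+9+25+17+9+31 = 105
Willow - Ridge - Denton - Fern - Hadley - Elm - Willow: 14+9+18+8+17+28 = 94
Willow - Ridge - Denton - Fern - Elm - Hadley - Willow: 14+9+18+9+17+30 = 97
Willow - Ridge - Denton - Elm - Hadley - Fern - Willow: 14+9+16+17+8+31 = 95
Willow - Ridge - Denton - Elm - Fern - Hadley - Willow: 14+9+16+9+8+30 = 86
Willow - Ridge - Fern - Hadley - Denton - Elm - Willow: 14+17+8+25+16+28 = 108
Willow - Ridge - Fern - Hadley - Elm - Denton - Willow: 14+17+8+17+16+17 = 89
… (46 more)
The minimum is 80.
One optimal route: Willow → Ridge → Hadley → Fern → Elm → Denton → Willow (or its reverse).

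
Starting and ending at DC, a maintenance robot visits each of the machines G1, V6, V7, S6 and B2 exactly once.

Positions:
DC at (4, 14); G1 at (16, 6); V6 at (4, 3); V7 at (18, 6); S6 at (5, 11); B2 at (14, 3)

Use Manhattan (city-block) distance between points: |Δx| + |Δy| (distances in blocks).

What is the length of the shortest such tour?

Shortest round trip = 50 blocks.

DC-G1-V6-V7-S6-B2-DC: 20+15+17+18+17+21 = 108
DC-G1-V6-V7-B2-S6-DC: 20+15+17+7+17+4 = 80
DC-G1-V6-S6-V7-B2-DC: 20+15+9+18+7+21 = 90
DC-G1-V6-S6-B2-V7-DC: 20+15+9+17+7+22 = 90
DC-G1-V6-B2-V7-S6-DC: 20+15+10+7+18+4 = 74
DC-G1-V6-B2-S6-V7-DC: 20+15+10+17+18+22 = 102
DC-G1-V7-V6-S6-B2-DC: 20+2+17+9+17+21 = 86
DC-G1-V7-V6-B2-S6-DC: 20+2+17+10+17+4 = 70
DC-G1-V7-S6-V6-B2-DC: 20+2+18+9+10+21 = 80
DC-G1-V7-S6-B2-V6-DC: 20+2+18+17+10+11 = 78
DC-G1-V7-B2-V6-S6-DC: 20+2+7+10+9+4 = 52
DC-G1-V7-B2-S6-V6-DC: 20+2+7+17+9+11 = 66
DC-G1-S6-V6-V7-B2-DC: 20+16+9+17+7+21 = 90
DC-G1-S6-V6-B2-V7-DC: 20+16+9+10+7+22 = 84
… (46 more)
DC-V6-B2-G1-V7-S6-DC: 11+10+5+2+18+4 = 50  ← best
The minimum is 50.
One optimal route: DC → V6 → B2 → G1 → V7 → S6 → DC (or its reverse).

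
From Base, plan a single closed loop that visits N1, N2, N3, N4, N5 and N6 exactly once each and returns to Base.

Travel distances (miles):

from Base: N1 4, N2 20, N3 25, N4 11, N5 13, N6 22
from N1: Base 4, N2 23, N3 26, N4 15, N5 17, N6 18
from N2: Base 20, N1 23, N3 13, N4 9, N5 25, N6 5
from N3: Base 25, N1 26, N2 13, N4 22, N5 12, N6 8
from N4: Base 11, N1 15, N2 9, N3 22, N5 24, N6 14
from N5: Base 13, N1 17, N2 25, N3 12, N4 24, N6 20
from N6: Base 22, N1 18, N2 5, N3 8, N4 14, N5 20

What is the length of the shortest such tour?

66 miles — the shortest possible round trip.

With 6 stops there are 6!/2 = 360 distinct round trips (a route and its reverse cost the same).
Base - N1 - N2 - N3 - N4 - N5 - N6 - Base: 4+23+13+22+24+20+22 = 128
Base - N1 - N2 - N3 - N4 - N6 - N5 - Base: 4+23+13+22+14+20+13 = 109
Base - N1 - N2 - N3 - N5 - N4 - N6 - Base: 4+23+13+12+24+14+22 = 112
Base - N1 - N2 - N3 - N5 - N6 - N4 - Base: 4+23+13+12+20+14+11 = 97
Base - N1 - N2 - N3 - N6 - N4 - N5 - Base: 4+23+13+8+14+24+13 = 99
Base - N1 - N2 - N3 - N6 - N5 - N4 - Base: 4+23+13+8+20+24+11 = 103
Base - N1 - N2 - N4 - N3 - N5 - N6 - Base: 4+23+9+22+12+20+22 = 112
Base - N1 - N2 - N4 - N3 - N6 - N5 - Base: 4+23+9+22+8+20+13 = 99
… (352 more)
Base - N1 - N4 - N2 - N6 - N3 - N5 - Base: 4+15+9+5+8+12+13 = 66  ← best
The minimum is 66.
One optimal route: Base → N1 → N4 → N2 → N6 → N3 → N5 → Base (or its reverse).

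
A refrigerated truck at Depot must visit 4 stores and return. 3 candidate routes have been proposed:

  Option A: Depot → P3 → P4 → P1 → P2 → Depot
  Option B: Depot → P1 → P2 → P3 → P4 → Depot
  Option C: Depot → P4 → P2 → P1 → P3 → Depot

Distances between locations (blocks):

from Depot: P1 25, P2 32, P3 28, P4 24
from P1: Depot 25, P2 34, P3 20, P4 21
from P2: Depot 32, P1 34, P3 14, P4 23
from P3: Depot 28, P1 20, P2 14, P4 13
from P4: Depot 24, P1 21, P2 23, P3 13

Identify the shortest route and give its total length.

Option A: 28 + 13 + 21 + 34 + 32 = 128
Option B: 25 + 34 + 14 + 13 + 24 = 110
Option C: 24 + 23 + 34 + 20 + 28 = 129

110 blocks — Option B is the shortest.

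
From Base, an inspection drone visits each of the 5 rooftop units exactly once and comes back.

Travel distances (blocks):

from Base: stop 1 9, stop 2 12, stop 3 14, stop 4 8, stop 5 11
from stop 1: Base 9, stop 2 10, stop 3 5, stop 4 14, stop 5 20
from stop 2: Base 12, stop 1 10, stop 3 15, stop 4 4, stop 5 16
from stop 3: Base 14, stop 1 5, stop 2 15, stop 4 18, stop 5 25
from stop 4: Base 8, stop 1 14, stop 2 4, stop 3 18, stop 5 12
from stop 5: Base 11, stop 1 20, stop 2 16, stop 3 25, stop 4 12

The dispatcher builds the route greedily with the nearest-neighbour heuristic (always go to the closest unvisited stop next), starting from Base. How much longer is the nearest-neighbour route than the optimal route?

Base: stop 4=8, stop 1=9, stop 5=11, stop 2=12, stop 3=14 ⇒ stop 4
stop 4: stop 2=4, stop 5=12, stop 1=14, stop 3=18 ⇒ stop 2
stop 2: stop 1=10, stop 3=15, stop 5=16 ⇒ stop 1
stop 1: stop 3=5, stop 5=20 ⇒ stop 3
stop 3: stop 5=25 ⇒ stop 5
NN route Base → stop 4 → stop 2 → stop 1 → stop 3 → stop 5 → Base costs 63.
Optimal: Base → stop 1 → stop 3 → stop 2 → stop 4 → stop 5 → Base costs 56 (by enumerating all 60 distinct tours).
Excess = 63 − 56 = 7.

7 blocks longer than the optimal tour.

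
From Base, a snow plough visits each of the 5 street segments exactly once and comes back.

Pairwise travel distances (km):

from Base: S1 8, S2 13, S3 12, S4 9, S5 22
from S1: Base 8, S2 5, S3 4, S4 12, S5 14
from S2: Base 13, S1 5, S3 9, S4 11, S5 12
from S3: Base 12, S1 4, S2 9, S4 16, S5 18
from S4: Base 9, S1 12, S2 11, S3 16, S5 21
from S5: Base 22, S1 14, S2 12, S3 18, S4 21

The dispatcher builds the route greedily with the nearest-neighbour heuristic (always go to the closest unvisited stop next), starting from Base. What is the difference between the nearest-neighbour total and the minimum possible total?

From Base: S1=8, S4=9, S3=12, S2=13, S5=22 → choose S1 (8).
From S1: S3=4, S2=5, S4=12, S5=14 → choose S3 (4).
From S3: S2=9, S4=16, S5=18 → choose S2 (9).
From S2: S4=11, S5=12 → choose S4 (11).
From S4: S5=21 → choose S5 (21).
NN route Base → S1 → S3 → S2 → S4 → S5 → Base costs 75.
Optimal: Base → S1 → S3 → S5 → S2 → S4 → Base costs 62 (by enumerating all 60 distinct tours).
Excess = 75 − 62 = 13.

Excess over optimum: 13 km.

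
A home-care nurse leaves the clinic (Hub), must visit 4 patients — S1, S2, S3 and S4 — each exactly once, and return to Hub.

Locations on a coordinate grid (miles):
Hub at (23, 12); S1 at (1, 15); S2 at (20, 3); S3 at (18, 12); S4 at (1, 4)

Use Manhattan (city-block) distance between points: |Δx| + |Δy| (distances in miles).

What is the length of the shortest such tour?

There are 12 distinct closed tours to check (reversals are equivalent).
Hub → S1 → S2 → S3 → S4 → Hub: 25+31+11+25+30 = 122
Hub → S1 → S2 → S4 → S3 → Hub: 25+31+20+25+5 = 106
Hub → S1 → S3 → S2 → S4 → Hub: 25+20+11+20+30 = 106
Hub → S1 → S3 → S4 → S2 → Hub: 25+20+25+20+12 = 102
Hub → S1 → S4 → S2 → S3 → Hub: 25+11+20+11+5 = 72
Hub → S1 → S4 → S3 → S2 → Hub: 25+11+25+11+12 = 84
Hub → S2 → S1 → S3 → S4 → Hub: 12+31+20+25+30 = 118
Hub → S2 → S1 → S4 → S3 → Hub: 12+31+11+25+5 = 84
Hub → S2 → S3 → S1 → S4 → Hub: 12+11+20+11+30 = 84
Hub → S2 → S4 → S1 → S3 → Hub: 12+20+11+20+5 = 68
Hub → S3 → S1 → S2 → S4 → Hub: 5+20+31+20+30 = 106
Hub → S3 → S2 → S1 → S4 → Hub: 5+11+31+11+30 = 88
The minimum is 68.
One optimal route: Hub → S2 → S4 → S1 → S3 → Hub (or its reverse).

68 miles — the shortest possible round trip.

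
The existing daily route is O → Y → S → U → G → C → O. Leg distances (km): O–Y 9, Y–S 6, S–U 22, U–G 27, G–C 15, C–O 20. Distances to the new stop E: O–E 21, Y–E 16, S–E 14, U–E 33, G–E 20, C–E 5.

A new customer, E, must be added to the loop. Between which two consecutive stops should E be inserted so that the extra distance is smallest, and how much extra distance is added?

Insertion cost between consecutive stops i–j is d(i,E) + d(E,j) − d(i,j):
  between O and Y: 21 + 16 − 9 = 28
  between Y and S: 16 + 14 − 6 = 24
  between S and U: 14 + 33 − 22 = 25
  between U and G: 33 + 20 − 27 = 26
  between G and C: 20 + 5 − 15 = 10
  between C and O: 5 + 21 − 20 = 6
Cheapest insertion is between C and O, adding 6.
New total = 99 + 6 = 105.

+6 km — insert E between C and O.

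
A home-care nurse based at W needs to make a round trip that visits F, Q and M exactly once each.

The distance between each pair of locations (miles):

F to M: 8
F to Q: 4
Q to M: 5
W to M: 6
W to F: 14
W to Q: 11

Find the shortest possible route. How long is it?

Minimum total distance: 29 miles.

W-F-Q-M-W: 14+4+5+6 = 29
W-F-M-Q-W: 14+8+5+11 = 38
W-Q-F-M-W: 11+4+8+6 = 29
The minimum is 29.
One optimal route: W → F → Q → M → W (or its reverse).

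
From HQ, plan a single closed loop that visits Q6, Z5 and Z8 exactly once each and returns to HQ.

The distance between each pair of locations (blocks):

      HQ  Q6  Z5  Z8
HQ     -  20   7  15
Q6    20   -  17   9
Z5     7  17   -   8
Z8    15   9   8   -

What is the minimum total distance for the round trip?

With 3 stops there are 3!/2 = 3 distinct round trips (a route and its reverse cost the same).
HQ - Q6 - Z5 - Z8 - HQ: 20+17+8+15 = 60
HQ - Q6 - Z8 - Z5 - HQ: 20+9+8+7 = 44
HQ - Z5 - Q6 - Z8 - HQ: 7+17+9+15 = 48
The minimum is 44.
One optimal route: HQ → Q6 → Z8 → Z5 → HQ (or its reverse).

Minimum total distance: 44 blocks.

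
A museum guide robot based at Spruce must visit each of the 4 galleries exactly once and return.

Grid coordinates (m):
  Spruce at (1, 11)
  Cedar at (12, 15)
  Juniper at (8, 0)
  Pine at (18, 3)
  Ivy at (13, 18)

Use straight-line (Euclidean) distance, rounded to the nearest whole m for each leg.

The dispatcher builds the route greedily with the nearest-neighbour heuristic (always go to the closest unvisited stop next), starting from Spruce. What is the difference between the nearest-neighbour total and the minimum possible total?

The nearest-neighbour route is 1 m longer than optimal.

From Spruce: Cedar=12, Juniper=13, Ivy=14, Pine=19 → choose Cedar (12).
From Cedar: Ivy=3, Pine=13, Juniper=16 → choose Ivy (3).
From Ivy: Pine=16, Juniper=19 → choose Pine (16).
From Pine: Juniper=10 → choose Juniper (10).
NN route Spruce → Cedar → Ivy → Pine → Juniper → Spruce costs 54.
Optimal: Spruce → Juniper → Pine → Cedar → Ivy → Spruce costs 53 (by enumerating all 12 distinct tours).
Excess = 54 − 53 = 1.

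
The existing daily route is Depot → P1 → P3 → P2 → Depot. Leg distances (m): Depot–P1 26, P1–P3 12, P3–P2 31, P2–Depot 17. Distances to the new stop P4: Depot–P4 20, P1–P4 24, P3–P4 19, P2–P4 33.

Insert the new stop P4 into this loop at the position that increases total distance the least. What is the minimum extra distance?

Minimum extra distance: 18 m, inserting P4 between Depot and P1.

Insertion cost between consecutive stops i–j is d(i,P4) + d(P4,j) − d(i,j):
  between Depot and P1: 20 + 24 − 26 = 18
  between P1 and P3: 24 + 19 − 12 = 31
  between P3 and P2: 19 + 33 − 31 = 21
  between P2 and Depot: 33 + 20 − 17 = 36
Cheapest insertion is between Depot and P1, adding 18.
New total = 86 + 18 = 104.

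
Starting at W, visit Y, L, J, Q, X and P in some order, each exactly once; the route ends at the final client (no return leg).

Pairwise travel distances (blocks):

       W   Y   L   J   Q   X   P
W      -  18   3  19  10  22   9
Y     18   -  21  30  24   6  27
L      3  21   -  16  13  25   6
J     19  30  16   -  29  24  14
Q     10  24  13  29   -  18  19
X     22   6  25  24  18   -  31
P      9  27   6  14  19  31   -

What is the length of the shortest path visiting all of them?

There are 6! = 720 possible orderings.
W→Y→L→J→Q→X→P: 18+21+16+29+18+31 = 133
W→Y→L→J→Q→P→X: 18+21+16+29+19+31 = 134
W→Y→L→J→X→Q→P: 18+21+16+24+18+19 = 116
W→Y→L→J→X→P→Q: 18+21+16+24+31+19 = 129
W→Y→L→J→P→Q→X: 18+21+16+14+19+18 = 106
W→Y→L→J→P→X→Q: 18+21+16+14+31+18 = 118
W→Y→L→Q→J→X→P: 18+21+13+29+24+31 = 136
W→Y→L→Q→J→P→X: 18+21+13+29+14+31 = 126
… (712 more)
W→Q→L→P→J→X→Y: 10+13+6+14+24+6 = 73  ← best
The minimum is 73.
One shortest path: W → Q → L → P → J → X → Y.

73 blocks — the minimum one-way total.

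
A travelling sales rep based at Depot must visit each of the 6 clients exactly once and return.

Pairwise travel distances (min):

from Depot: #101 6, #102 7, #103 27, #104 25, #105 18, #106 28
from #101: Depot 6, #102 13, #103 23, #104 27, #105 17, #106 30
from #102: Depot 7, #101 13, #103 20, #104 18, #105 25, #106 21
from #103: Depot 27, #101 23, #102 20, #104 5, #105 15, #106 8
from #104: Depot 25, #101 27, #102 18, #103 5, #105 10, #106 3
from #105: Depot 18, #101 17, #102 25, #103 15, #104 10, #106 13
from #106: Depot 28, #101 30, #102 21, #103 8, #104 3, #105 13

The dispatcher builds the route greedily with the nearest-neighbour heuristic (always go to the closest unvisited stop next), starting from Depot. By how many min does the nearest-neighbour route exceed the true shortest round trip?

The nearest-neighbour route is 10 min longer than optimal.

From Depot: #101=6, #102=7, #105=18, #104=25, #103=27, #106=28 → choose #101 (6).
From #101: #102=13, #105=17, #103=23, #104=27, #106=30 → choose #102 (13).
From #102: #104=18, #103=20, #106=21, #105=25 → choose #104 (18).
From #104: #106=3, #103=5, #105=10 → choose #106 (3).
From #106: #103=8, #105=13 → choose #103 (8).
From #103: #105=15 → choose #105 (15).
NN route Depot → #101 → #102 → #104 → #106 → #103 → #105 → Depot costs 81.
Optimal: Depot → #101 → #105 → #104 → #106 → #103 → #102 → Depot costs 71 (by enumerating all 360 distinct tours).
Excess = 81 − 71 = 10.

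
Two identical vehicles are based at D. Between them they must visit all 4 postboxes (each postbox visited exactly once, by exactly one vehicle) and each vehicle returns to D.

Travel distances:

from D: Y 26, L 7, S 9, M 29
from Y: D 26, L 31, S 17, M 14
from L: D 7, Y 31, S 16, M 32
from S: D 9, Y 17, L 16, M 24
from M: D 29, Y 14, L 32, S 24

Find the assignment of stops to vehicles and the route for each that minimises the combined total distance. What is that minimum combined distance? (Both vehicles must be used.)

Minimum combined distance: 83.

Check every non-empty split of the stops between the two vehicles; for each half take its own optimal tour:
  {Y} + {L, S, M}: 52 + 72 = 124
  {L} + {Y, S, M}: 14 + 69 = 83
  {Y, L} + {S, M}: 64 + 62 = 126
  {S} + {Y, L, M}: 18 + 79 = 97
  {Y, S} + {L, M}: 52 + 68 = 120
  {L, S} + {Y, M}: 32 + 69 = 101
  … (7 splits in total)
Best: vehicle 1 D → L → D = 14; vehicle 2 D → S → Y → M → D = 69; combined 83.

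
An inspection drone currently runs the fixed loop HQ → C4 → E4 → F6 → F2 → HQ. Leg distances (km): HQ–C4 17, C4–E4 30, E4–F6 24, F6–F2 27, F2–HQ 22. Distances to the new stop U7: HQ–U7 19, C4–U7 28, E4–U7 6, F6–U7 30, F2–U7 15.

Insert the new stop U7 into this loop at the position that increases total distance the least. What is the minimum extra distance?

Insertion cost between consecutive stops i–j is d(i,U7) + d(U7,j) − d(i,j):
  between HQ and C4: 19 + 28 − 17 = 30
  between C4 and E4: 28 + 6 − 30 = 4
  between E4 and F6: 6 + 30 − 24 = 12
  between F6 and F2: 30 + 15 − 27 = 18
  between F2 and HQ: 15 + 19 − 22 = 12
Cheapest insertion is between C4 and E4, adding 4.
New total = 120 + 4 = 124.

Adding 4 km by placing U7 on the C4–E4 leg.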